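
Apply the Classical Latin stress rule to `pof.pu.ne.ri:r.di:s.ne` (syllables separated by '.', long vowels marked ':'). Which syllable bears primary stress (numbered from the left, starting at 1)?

Classical Latin: stress the penult if heavy (long vowel or closed), else the antepenult.
Weights: 4 ri:r H, 5 di:s H, 6 ne L.
The penult (syllable 5, di:s) is heavy, so it takes stress.
Stress on syllable 5: pof.pu.ne.ri:r.ˈdi:s.ne.

5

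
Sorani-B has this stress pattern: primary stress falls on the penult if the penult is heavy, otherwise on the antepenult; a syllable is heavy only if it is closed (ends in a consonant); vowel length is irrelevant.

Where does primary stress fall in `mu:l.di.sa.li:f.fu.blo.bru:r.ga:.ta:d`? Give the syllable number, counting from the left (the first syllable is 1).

7

Weights: 7 bru:r H, 8 ga: L, 9 ta:d H.
The penult (syllable 8, ga:) is light, so stress falls on the antepenult (syllable 7, bru:r).
Primary stress: syllable 7 → mu:l.di.sa.li:f.fu.blo.ˈbru:r.ga:.ta:d.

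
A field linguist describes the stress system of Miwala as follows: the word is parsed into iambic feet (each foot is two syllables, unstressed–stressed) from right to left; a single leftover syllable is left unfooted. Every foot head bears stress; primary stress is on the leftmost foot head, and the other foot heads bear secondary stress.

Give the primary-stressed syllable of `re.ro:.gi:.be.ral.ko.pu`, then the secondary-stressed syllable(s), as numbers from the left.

Parse right to left into iambic (σˈσ) feet: re (ro:.ˈgi:) (be.ˈral) (ko.ˈpu). Syllable 1 is left unfooted.
Foot heads (stressed positions): 3, 5, 7.
End Rule Leftmost: primary stress on the leftmost head = syllable 3.
Secondary stress on 5, 7: re.ro:.ˈgi:.be.ˌral.ko.ˌpu.

primary 3, secondary 5, 7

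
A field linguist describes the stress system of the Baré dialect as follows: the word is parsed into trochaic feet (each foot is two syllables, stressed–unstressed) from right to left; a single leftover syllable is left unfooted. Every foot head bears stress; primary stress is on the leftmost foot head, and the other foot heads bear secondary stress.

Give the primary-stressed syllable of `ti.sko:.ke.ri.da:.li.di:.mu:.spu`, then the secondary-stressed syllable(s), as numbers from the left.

Parse right to left into trochaic (ˈσσ) feet: ti (ˈsko:.ke) (ˈri.da:) (ˈli.di:) (ˈmu:.spu). Syllable 1 is left unfooted.
Foot heads (stressed positions): 2, 4, 6, 8.
End Rule Leftmost: primary stress on the leftmost head = syllable 2.
Secondary stress on 4, 6, 8: ti.ˈsko:.ke.ˌri.da:.ˌli.di:.ˌmu:.spu.

primary 2, secondary 4, 6, 8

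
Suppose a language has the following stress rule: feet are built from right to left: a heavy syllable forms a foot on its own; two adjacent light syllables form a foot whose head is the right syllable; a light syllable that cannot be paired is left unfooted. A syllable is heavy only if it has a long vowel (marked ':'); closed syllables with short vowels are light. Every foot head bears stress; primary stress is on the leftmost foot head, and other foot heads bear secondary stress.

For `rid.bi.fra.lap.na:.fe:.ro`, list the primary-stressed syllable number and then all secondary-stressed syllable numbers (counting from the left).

primary 2, secondary 4, 5, 6

Weights: 1 rid L, 2 bi L, 3 fra L, 4 lap L, 5 na: H, 6 fe: H, 7 ro L.
Parse right to left (heavy = foot alone; LL = one foot; stranded L unfooted): (rid.ˈbi) (fra.ˈlap) (ˈna:) (ˈfe:) ro.
Foot heads: 2, 4, 5, 6.
Primary stress on the leftmost head = syllable 2.
Secondary stress on 4, 5, 6: rid.ˈbi.fra.ˌlap.ˌna:.ˌfe:.ro.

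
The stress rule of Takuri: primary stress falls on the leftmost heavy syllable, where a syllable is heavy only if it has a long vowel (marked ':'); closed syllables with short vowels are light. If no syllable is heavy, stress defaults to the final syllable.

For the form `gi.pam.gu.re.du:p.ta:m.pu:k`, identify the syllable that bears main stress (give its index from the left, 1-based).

Weights: 1 gi L, 2 pam L, 3 gu L, 4 re L, 5 du:p H, 6 ta:m H, 7 pu:k H.
Heavy syllables in the domain: 5, 6, 7. The leftmost is syllable 5 (du:p).
Primary stress: syllable 5 → gi.pam.gu.re.ˈdu:p.ta:m.pu:k.

5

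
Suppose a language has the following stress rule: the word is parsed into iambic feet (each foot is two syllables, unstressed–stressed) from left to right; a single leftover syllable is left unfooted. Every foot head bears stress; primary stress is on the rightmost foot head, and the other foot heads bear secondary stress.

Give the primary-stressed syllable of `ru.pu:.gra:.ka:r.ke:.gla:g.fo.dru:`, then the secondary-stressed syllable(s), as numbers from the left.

primary 8, secondary 2, 4, 6

Parse left to right into iambic (σˈσ) feet: (ru.ˈpu:) (gra:.ˈka:r) (ke:.ˈgla:g) (fo.ˈdru:).
Foot heads (stressed positions): 2, 4, 6, 8.
End Rule Rightmost: primary stress on the rightmost head = syllable 8.
Secondary stress on 2, 4, 6: ru.ˌpu:.gra:.ˌka:r.ke:.ˌgla:g.fo.ˈdru:.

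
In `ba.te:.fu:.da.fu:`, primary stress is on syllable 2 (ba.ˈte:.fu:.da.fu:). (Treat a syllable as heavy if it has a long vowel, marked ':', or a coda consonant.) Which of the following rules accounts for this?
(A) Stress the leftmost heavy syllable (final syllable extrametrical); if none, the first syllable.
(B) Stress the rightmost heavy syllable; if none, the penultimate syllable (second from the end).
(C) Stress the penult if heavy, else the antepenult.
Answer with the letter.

Rule A → syllable 2 ✓.
Rule B → syllable 5 (observed: 2).
Rule C → syllable 3 (observed: 2).

A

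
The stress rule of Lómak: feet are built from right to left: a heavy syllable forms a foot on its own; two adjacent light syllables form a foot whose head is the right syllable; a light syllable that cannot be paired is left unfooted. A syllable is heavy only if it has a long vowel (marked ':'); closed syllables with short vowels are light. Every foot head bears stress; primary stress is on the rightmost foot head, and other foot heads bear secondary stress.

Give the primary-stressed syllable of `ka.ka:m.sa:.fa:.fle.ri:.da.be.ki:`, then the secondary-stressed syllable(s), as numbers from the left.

Weights: 1 ka L, 2 ka:m H, 3 sa: H, 4 fa: H, 5 fle L, 6 ri: H, 7 da L, 8 be L, 9 ki: H.
Parse right to left (heavy = foot alone; LL = one foot; stranded L unfooted): ka (ˈka:m) (ˈsa:) (ˈfa:) fle (ˈri:) (da.ˈbe) (ˈki:).
Foot heads: 2, 3, 4, 6, 8, 9.
Primary stress on the rightmost head = syllable 9.
Secondary stress on 2, 3, 4, 6, 8: ka.ˌka:m.ˌsa:.ˌfa:.fle.ˌri:.da.ˌbe.ˈki:.

primary 9, secondary 2, 3, 4, 6, 8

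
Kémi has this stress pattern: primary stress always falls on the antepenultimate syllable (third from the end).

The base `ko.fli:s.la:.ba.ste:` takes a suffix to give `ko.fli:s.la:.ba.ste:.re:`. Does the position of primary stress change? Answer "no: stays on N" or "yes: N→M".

Base `ko.fli:s.la:.ba.ste:` (5 syllables):
  The word has 5 syllables; the antepenultimate syllable (third from the end) is syllable 3 (la:).
  → primary stress on syllable 3.
Suffixed `ko.fli:s.la:.ba.ste:.re:` (6 syllables):
  The word has 6 syllables; the antepenultimate syllable (third from the end) is syllable 4 (ba).
  → primary stress on syllable 4.

yes: 3→4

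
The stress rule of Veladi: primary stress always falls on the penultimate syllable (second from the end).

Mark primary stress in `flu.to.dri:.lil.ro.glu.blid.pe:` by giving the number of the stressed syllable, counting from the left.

7

The word has 8 syllables; the penultimate syllable (second from the end) is syllable 7 (blid).
Primary stress: syllable 7 → flu.to.dri:.lil.ro.glu.ˈblid.pe:.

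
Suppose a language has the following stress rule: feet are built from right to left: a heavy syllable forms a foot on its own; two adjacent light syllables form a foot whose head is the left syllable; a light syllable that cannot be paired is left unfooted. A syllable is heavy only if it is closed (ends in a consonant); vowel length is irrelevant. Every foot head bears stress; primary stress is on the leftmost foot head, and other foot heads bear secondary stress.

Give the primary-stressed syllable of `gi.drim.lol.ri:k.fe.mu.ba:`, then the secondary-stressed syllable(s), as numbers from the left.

Weights: 1 gi L, 2 drim H, 3 lol H, 4 ri:k H, 5 fe L, 6 mu L, 7 ba: L.
Parse right to left (heavy = foot alone; LL = one foot; stranded L unfooted): gi (ˈdrim) (ˈlol) (ˈri:k) fe (ˈmu.ba:).
Foot heads: 2, 3, 4, 6.
Primary stress on the leftmost head = syllable 2.
Secondary stress on 3, 4, 6: gi.ˈdrim.ˌlol.ˌri:k.fe.ˌmu.ba:.

primary 2, secondary 3, 4, 6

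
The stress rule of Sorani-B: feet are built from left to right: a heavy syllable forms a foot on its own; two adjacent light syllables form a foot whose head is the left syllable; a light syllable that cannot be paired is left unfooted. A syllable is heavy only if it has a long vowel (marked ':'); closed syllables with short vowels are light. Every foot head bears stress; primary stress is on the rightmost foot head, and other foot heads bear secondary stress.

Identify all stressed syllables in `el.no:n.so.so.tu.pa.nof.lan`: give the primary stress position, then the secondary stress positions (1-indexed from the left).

Weights: 1 el L, 2 no:n H, 3 so L, 4 so L, 5 tu L, 6 pa L, 7 nof L, 8 lan L.
Parse left to right (heavy = foot alone; LL = one foot; stranded L unfooted): el (ˈno:n) (ˈso.so) (ˈtu.pa) (ˈnof.lan).
Foot heads: 2, 3, 5, 7.
Primary stress on the rightmost head = syllable 7.
Secondary stress on 2, 3, 5: el.ˌno:n.ˌso.so.ˌtu.pa.ˈnof.lan.

primary 7, secondary 2, 3, 5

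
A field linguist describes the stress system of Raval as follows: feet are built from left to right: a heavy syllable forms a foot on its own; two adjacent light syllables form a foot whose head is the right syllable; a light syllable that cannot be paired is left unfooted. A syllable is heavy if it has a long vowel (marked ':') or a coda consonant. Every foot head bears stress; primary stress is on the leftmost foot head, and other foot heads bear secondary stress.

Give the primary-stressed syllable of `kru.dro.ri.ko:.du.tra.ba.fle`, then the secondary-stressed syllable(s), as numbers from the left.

primary 2, secondary 4, 6, 8

Weights: 1 kru L, 2 dro L, 3 ri L, 4 ko: H, 5 du L, 6 tra L, 7 ba L, 8 fle L.
Parse left to right (heavy = foot alone; LL = one foot; stranded L unfooted): (kru.ˈdro) ri (ˈko:) (du.ˈtra) (ba.ˈfle).
Foot heads: 2, 4, 6, 8.
Primary stress on the leftmost head = syllable 2.
Secondary stress on 4, 6, 8: kru.ˈdro.ri.ˌko:.du.ˌtra.ba.ˌfle.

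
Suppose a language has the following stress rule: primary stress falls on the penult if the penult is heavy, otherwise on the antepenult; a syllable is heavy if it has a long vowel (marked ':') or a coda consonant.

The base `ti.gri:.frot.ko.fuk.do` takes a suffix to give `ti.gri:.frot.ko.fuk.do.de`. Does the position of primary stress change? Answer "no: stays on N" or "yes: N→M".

Base `ti.gri:.frot.ko.fuk.do` (6 syllables):
  Weights: 4 ko L, 5 fuk H, 6 do L.
  The penult (syllable 5, fuk) is heavy, so it takes stress.
  → primary stress on syllable 5.
Suffixed `ti.gri:.frot.ko.fuk.do.de` (7 syllables):
  Weights: 5 fuk H, 6 do L, 7 de L.
  The penult (syllable 6, do) is light, so stress falls on the antepenult (syllable 5, fuk).
  → primary stress on syllable 5.

no: stays on 5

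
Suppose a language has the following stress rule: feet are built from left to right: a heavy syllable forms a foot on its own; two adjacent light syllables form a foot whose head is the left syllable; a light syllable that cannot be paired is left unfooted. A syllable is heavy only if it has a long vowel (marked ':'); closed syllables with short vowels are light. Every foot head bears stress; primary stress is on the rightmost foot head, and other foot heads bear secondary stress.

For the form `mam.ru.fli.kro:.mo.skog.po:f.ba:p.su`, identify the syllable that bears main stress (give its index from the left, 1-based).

Weights: 1 mam L, 2 ru L, 3 fli L, 4 kro: H, 5 mo L, 6 skog L, 7 po:f H, 8 ba:p H, 9 su L.
Parse left to right (heavy = foot alone; LL = one foot; stranded L unfooted): (ˈmam.ru) fli (ˈkro:) (ˈmo.skog) (ˈpo:f) (ˈba:p) su.
Foot heads: 1, 4, 5, 7, 8.
Primary stress on the rightmost head = syllable 8.
Primary stress: syllable 8 → mam.ru.fli.kro:.mo.skog.po:f.ˈba:p.su.

8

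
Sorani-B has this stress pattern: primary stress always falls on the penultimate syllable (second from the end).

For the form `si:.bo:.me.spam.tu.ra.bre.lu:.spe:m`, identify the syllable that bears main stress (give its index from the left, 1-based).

8

The word has 9 syllables; the penultimate syllable (second from the end) is syllable 8 (lu:).
Primary stress: syllable 8 → si:.bo:.me.spam.tu.ra.bre.ˈlu:.spe:m.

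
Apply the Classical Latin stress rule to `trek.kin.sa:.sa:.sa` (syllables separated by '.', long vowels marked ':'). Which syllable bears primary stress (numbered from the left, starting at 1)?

4

Classical Latin: stress the penult if heavy (long vowel or closed), else the antepenult.
Weights: 3 sa: H, 4 sa: H, 5 sa L.
The penult (syllable 4, sa:) is heavy, so it takes stress.
Stress on syllable 4: trek.kin.sa:.ˈsa:.sa.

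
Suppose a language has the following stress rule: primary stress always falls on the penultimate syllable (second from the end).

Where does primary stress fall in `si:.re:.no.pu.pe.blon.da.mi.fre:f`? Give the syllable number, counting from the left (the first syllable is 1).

8

The word has 9 syllables; the penultimate syllable (second from the end) is syllable 8 (mi).
Primary stress: syllable 8 → si:.re:.no.pu.pe.blon.da.ˈmi.fre:f.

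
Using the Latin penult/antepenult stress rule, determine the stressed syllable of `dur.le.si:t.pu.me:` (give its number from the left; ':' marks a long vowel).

Classical Latin: stress the penult if heavy (long vowel or closed), else the antepenult.
Weights: 3 si:t H, 4 pu L, 5 me: H.
The penult (syllable 4, pu) is light, so stress falls on the antepenult (syllable 3, si:t).
Stress on syllable 3: dur.le.ˈsi:t.pu.me:.

3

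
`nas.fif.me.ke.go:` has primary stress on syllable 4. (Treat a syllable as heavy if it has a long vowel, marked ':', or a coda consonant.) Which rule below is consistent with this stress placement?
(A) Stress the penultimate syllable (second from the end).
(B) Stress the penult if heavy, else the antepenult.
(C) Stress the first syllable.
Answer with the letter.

A

Rule A → syllable 4 ✓.
Rule B → syllable 3 (observed: 4).
Rule C → syllable 1 (observed: 4).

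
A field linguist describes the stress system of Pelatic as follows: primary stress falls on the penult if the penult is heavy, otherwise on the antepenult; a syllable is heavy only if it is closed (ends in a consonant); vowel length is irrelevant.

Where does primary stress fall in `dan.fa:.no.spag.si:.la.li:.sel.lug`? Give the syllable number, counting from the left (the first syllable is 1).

8

Weights: 7 li: L, 8 sel H, 9 lug H.
The penult (syllable 8, sel) is heavy, so it takes stress.
Primary stress: syllable 8 → dan.fa:.no.spag.si:.la.li:.ˈsel.lug.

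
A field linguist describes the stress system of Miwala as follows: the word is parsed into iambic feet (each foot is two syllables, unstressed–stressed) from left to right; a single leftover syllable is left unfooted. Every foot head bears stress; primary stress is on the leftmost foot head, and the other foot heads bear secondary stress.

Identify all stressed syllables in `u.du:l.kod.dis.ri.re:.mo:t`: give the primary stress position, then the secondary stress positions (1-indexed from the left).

primary 2, secondary 4, 6

Parse left to right into iambic (σˈσ) feet: (u.ˈdu:l) (kod.ˈdis) (ri.ˈre:) mo:t. Syllable 7 is left unfooted.
Foot heads (stressed positions): 2, 4, 6.
End Rule Leftmost: primary stress on the leftmost head = syllable 2.
Secondary stress on 4, 6: u.ˈdu:l.kod.ˌdis.ri.ˌre:.mo:t.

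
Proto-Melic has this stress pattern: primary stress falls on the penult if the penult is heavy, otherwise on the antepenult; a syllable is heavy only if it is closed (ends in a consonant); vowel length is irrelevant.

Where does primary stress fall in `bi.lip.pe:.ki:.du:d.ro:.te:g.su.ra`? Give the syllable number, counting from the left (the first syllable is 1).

Weights: 7 te:g H, 8 su L, 9 ra L.
The penult (syllable 8, su) is light, so stress falls on the antepenult (syllable 7, te:g).
Primary stress: syllable 7 → bi.lip.pe:.ki:.du:d.ro:.ˈte:g.su.ra.

7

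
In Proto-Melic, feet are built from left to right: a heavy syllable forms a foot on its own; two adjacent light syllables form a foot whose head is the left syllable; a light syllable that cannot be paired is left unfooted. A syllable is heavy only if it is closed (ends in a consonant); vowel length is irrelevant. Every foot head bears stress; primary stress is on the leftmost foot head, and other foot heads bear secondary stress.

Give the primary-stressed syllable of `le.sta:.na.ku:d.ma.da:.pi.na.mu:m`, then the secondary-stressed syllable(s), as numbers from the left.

primary 1, secondary 4, 5, 7, 9

Weights: 1 le L, 2 sta: L, 3 na L, 4 ku:d H, 5 ma L, 6 da: L, 7 pi L, 8 na L, 9 mu:m H.
Parse left to right (heavy = foot alone; LL = one foot; stranded L unfooted): (ˈle.sta:) na (ˈku:d) (ˈma.da:) (ˈpi.na) (ˈmu:m).
Foot heads: 1, 4, 5, 7, 9.
Primary stress on the leftmost head = syllable 1.
Secondary stress on 4, 5, 7, 9: ˈle.sta:.na.ˌku:d.ˌma.da:.ˌpi.na.ˌmu:m.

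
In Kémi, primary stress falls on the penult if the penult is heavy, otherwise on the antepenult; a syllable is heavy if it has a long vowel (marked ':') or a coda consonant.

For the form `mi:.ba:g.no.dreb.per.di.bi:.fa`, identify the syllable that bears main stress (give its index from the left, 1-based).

7

Weights: 6 di L, 7 bi: H, 8 fa L.
The penult (syllable 7, bi:) is heavy, so it takes stress.
Primary stress: syllable 7 → mi:.ba:g.no.dreb.per.di.ˈbi:.fa.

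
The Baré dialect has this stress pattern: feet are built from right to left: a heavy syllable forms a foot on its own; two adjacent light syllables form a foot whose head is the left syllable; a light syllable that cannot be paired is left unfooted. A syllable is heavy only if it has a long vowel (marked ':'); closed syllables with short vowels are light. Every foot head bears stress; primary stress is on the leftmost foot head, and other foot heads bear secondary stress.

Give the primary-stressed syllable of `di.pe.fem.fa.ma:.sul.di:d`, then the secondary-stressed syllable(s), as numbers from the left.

Weights: 1 di L, 2 pe L, 3 fem L, 4 fa L, 5 ma: H, 6 sul L, 7 di:d H.
Parse right to left (heavy = foot alone; LL = one foot; stranded L unfooted): (ˈdi.pe) (ˈfem.fa) (ˈma:) sul (ˈdi:d).
Foot heads: 1, 3, 5, 7.
Primary stress on the leftmost head = syllable 1.
Secondary stress on 3, 5, 7: ˈdi.pe.ˌfem.fa.ˌma:.sul.ˌdi:d.

primary 1, secondary 3, 5, 7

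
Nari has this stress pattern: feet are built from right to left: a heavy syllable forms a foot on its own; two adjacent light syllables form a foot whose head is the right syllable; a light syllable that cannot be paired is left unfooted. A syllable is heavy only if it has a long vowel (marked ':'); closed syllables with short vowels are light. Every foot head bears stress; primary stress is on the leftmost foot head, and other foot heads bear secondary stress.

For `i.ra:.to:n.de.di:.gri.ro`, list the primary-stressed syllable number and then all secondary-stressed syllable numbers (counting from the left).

Weights: 1 i L, 2 ra: H, 3 to:n H, 4 de L, 5 di: H, 6 gri L, 7 ro L.
Parse right to left (heavy = foot alone; LL = one foot; stranded L unfooted): i (ˈra:) (ˈto:n) de (ˈdi:) (gri.ˈro).
Foot heads: 2, 3, 5, 7.
Primary stress on the leftmost head = syllable 2.
Secondary stress on 3, 5, 7: i.ˈra:.ˌto:n.de.ˌdi:.gri.ˌro.

primary 2, secondary 3, 5, 7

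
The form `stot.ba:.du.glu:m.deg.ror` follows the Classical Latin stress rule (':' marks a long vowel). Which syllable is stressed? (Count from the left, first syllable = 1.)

Classical Latin: stress the penult if heavy (long vowel or closed), else the antepenult.
Weights: 4 glu:m H, 5 deg H, 6 ror H.
The penult (syllable 5, deg) is heavy, so it takes stress.
Stress on syllable 5: stot.ba:.du.glu:m.ˈdeg.ror.

5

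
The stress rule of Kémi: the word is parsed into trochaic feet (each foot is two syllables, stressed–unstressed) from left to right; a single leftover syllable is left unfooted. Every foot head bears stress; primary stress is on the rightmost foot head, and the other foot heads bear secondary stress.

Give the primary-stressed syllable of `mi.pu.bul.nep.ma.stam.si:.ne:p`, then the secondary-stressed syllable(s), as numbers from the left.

primary 7, secondary 1, 3, 5

Parse left to right into trochaic (ˈσσ) feet: (ˈmi.pu) (ˈbul.nep) (ˈma.stam) (ˈsi:.ne:p).
Foot heads (stressed positions): 1, 3, 5, 7.
End Rule Rightmost: primary stress on the rightmost head = syllable 7.
Secondary stress on 1, 3, 5: ˌmi.pu.ˌbul.nep.ˌma.stam.ˈsi:.ne:p.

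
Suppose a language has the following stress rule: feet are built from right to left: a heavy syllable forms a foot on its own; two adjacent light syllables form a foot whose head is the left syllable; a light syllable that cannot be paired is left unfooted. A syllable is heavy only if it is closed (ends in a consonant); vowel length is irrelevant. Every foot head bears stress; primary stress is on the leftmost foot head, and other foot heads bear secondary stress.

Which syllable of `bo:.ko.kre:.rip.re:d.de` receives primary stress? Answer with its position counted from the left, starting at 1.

2

Weights: 1 bo: L, 2 ko L, 3 kre: L, 4 rip H, 5 re:d H, 6 de L.
Parse right to left (heavy = foot alone; LL = one foot; stranded L unfooted): bo: (ˈko.kre:) (ˈrip) (ˈre:d) de.
Foot heads: 2, 4, 5.
Primary stress on the leftmost head = syllable 2.
Primary stress: syllable 2 → bo:.ˈko.kre:.rip.re:d.de.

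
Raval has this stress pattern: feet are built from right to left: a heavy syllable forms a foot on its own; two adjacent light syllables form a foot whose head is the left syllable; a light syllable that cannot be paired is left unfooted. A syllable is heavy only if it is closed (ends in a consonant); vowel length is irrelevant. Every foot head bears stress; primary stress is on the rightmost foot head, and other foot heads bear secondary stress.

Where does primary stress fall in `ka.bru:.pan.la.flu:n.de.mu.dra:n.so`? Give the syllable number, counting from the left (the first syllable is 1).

8

Weights: 1 ka L, 2 bru: L, 3 pan H, 4 la L, 5 flu:n H, 6 de L, 7 mu L, 8 dra:n H, 9 so L.
Parse right to left (heavy = foot alone; LL = one foot; stranded L unfooted): (ˈka.bru:) (ˈpan) la (ˈflu:n) (ˈde.mu) (ˈdra:n) so.
Foot heads: 1, 3, 5, 6, 8.
Primary stress on the rightmost head = syllable 8.
Primary stress: syllable 8 → ka.bru:.pan.la.flu:n.de.mu.ˈdra:n.so.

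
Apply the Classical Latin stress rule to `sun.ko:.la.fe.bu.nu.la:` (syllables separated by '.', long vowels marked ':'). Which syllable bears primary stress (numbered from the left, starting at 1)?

5

Classical Latin: stress the penult if heavy (long vowel or closed), else the antepenult.
Weights: 5 bu L, 6 nu L, 7 la: H.
The penult (syllable 6, nu) is light, so stress falls on the antepenult (syllable 5, bu).
Stress on syllable 5: sun.ko:.la.fe.ˈbu.nu.la:.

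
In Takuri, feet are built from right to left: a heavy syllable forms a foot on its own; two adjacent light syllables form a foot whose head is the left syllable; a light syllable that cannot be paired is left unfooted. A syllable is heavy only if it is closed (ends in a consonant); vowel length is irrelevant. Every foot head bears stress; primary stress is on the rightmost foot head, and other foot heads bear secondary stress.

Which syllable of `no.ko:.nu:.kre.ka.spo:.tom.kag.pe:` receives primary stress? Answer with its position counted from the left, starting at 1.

8

Weights: 1 no L, 2 ko: L, 3 nu: L, 4 kre L, 5 ka L, 6 spo: L, 7 tom H, 8 kag H, 9 pe: L.
Parse right to left (heavy = foot alone; LL = one foot; stranded L unfooted): (ˈno.ko:) (ˈnu:.kre) (ˈka.spo:) (ˈtom) (ˈkag) pe:.
Foot heads: 1, 3, 5, 7, 8.
Primary stress on the rightmost head = syllable 8.
Primary stress: syllable 8 → no.ko:.nu:.kre.ka.spo:.tom.ˈkag.pe:.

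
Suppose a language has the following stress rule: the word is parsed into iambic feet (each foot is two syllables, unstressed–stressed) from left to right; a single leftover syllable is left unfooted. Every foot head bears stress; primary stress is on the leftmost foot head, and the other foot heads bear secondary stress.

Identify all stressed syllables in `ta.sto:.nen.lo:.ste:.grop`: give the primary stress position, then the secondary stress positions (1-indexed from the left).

Parse left to right into iambic (σˈσ) feet: (ta.ˈsto:) (nen.ˈlo:) (ste:.ˈgrop).
Foot heads (stressed positions): 2, 4, 6.
End Rule Leftmost: primary stress on the leftmost head = syllable 2.
Secondary stress on 4, 6: ta.ˈsto:.nen.ˌlo:.ste:.ˌgrop.

primary 2, secondary 4, 6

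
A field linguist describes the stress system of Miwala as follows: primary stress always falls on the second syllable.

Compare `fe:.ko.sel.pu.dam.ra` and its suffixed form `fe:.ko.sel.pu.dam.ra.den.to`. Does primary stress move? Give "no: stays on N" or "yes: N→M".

no: stays on 2

Base `fe:.ko.sel.pu.dam.ra` (6 syllables):
  The word has 6 syllables; the second syllable is syllable 2 (ko).
  → primary stress on syllable 2.
Suffixed `fe:.ko.sel.pu.dam.ra.den.to` (8 syllables):
  The word has 8 syllables; the second syllable is syllable 2 (ko).
  → primary stress on syllable 2.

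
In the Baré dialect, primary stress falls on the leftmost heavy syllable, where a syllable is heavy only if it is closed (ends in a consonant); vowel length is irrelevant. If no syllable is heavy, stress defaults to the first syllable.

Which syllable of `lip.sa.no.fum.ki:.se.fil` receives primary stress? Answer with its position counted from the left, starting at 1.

1

Weights: 1 lip H, 2 sa L, 3 no L, 4 fum H, 5 ki: L, 6 se L, 7 fil H.
Heavy syllables in the domain: 1, 4, 7. The leftmost is syllable 1 (lip).
Primary stress: syllable 1 → ˈlip.sa.no.fum.ki:.se.fil.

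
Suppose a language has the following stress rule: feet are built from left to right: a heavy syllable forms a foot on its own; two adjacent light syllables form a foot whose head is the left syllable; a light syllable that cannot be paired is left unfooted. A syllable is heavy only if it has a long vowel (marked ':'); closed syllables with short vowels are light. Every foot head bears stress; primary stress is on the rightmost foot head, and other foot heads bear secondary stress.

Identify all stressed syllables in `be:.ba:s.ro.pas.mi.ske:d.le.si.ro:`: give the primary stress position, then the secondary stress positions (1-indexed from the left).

Weights: 1 be: H, 2 ba:s H, 3 ro L, 4 pas L, 5 mi L, 6 ske:d H, 7 le L, 8 si L, 9 ro: H.
Parse left to right (heavy = foot alone; LL = one foot; stranded L unfooted): (ˈbe:) (ˈba:s) (ˈro.pas) mi (ˈske:d) (ˈle.si) (ˈro:).
Foot heads: 1, 2, 3, 6, 7, 9.
Primary stress on the rightmost head = syllable 9.
Secondary stress on 1, 2, 3, 6, 7: ˌbe:.ˌba:s.ˌro.pas.mi.ˌske:d.ˌle.si.ˈro:.

primary 9, secondary 1, 2, 3, 6, 7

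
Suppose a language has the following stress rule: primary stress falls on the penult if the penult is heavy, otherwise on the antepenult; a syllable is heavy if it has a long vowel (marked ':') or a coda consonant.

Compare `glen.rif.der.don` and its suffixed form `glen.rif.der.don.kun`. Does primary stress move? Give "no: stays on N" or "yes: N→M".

Base `glen.rif.der.don` (4 syllables):
  Weights: 2 rif H, 3 der H, 4 don H.
  The penult (syllable 3, der) is heavy, so it takes stress.
  → primary stress on syllable 3.
Suffixed `glen.rif.der.don.kun` (5 syllables):
  Weights: 3 der H, 4 don H, 5 kun H.
  The penult (syllable 4, don) is heavy, so it takes stress.
  → primary stress on syllable 4.

yes: 3→4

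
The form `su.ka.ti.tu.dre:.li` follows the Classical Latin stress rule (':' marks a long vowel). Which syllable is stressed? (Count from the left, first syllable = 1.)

Classical Latin: stress the penult if heavy (long vowel or closed), else the antepenult.
Weights: 4 tu L, 5 dre: H, 6 li L.
The penult (syllable 5, dre:) is heavy, so it takes stress.
Stress on syllable 5: su.ka.ti.tu.ˈdre:.li.

5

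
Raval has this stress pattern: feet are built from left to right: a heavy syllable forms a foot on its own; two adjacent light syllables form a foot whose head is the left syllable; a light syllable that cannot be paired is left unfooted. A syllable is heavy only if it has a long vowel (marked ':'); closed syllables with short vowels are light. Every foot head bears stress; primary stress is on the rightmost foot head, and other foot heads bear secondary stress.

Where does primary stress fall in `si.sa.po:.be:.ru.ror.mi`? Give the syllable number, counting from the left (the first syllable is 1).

5

Weights: 1 si L, 2 sa L, 3 po: H, 4 be: H, 5 ru L, 6 ror L, 7 mi L.
Parse left to right (heavy = foot alone; LL = one foot; stranded L unfooted): (ˈsi.sa) (ˈpo:) (ˈbe:) (ˈru.ror) mi.
Foot heads: 1, 3, 4, 5.
Primary stress on the rightmost head = syllable 5.
Primary stress: syllable 5 → si.sa.po:.be:.ˈru.ror.mi.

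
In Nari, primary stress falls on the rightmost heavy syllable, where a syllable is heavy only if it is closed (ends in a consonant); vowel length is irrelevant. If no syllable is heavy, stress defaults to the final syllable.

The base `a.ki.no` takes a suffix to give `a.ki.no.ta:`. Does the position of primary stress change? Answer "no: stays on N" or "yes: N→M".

Base `a.ki.no` (3 syllables):
  Weights: 1 a L, 2 ki L, 3 no L.
  No heavy syllable in the domain; default to the final syllable = syllable 3.
  → primary stress on syllable 3.
Suffixed `a.ki.no.ta:` (4 syllables):
  Weights: 1 a L, 2 ki L, 3 no L, 4 ta: L.
  No heavy syllable in the domain; default to the final syllable = syllable 4.
  → primary stress on syllable 4.

yes: 3→4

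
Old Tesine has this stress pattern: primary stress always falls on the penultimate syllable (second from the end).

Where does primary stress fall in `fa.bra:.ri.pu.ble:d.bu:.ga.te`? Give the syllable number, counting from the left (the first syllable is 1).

7

The word has 8 syllables; the penultimate syllable (second from the end) is syllable 7 (ga).
Primary stress: syllable 7 → fa.bra:.ri.pu.ble:d.bu:.ˈga.te.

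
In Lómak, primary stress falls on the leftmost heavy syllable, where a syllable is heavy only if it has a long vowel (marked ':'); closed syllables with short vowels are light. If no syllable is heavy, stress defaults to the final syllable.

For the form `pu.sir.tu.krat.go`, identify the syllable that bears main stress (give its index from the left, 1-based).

Weights: 1 pu L, 2 sir L, 3 tu L, 4 krat L, 5 go L.
No heavy syllable in the domain; default to the final syllable = syllable 5.
Primary stress: syllable 5 → pu.sir.tu.krat.ˈgo.

5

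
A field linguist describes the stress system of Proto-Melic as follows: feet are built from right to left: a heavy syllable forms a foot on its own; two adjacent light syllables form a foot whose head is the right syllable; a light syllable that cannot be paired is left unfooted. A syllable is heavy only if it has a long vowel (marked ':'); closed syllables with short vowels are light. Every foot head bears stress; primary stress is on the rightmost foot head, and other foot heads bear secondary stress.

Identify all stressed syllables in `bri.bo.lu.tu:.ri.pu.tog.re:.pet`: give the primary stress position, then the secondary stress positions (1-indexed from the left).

primary 8, secondary 3, 4, 7

Weights: 1 bri L, 2 bo L, 3 lu L, 4 tu: H, 5 ri L, 6 pu L, 7 tog L, 8 re: H, 9 pet L.
Parse right to left (heavy = foot alone; LL = one foot; stranded L unfooted): bri (bo.ˈlu) (ˈtu:) ri (pu.ˈtog) (ˈre:) pet.
Foot heads: 3, 4, 7, 8.
Primary stress on the rightmost head = syllable 8.
Secondary stress on 3, 4, 7: bri.bo.ˌlu.ˌtu:.ri.pu.ˌtog.ˈre:.pet.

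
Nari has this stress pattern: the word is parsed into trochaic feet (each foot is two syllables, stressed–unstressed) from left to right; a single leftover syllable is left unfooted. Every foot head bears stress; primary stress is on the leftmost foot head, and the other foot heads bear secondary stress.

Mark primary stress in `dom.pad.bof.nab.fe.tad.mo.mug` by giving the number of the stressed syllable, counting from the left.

Parse left to right into trochaic (ˈσσ) feet: (ˈdom.pad) (ˈbof.nab) (ˈfe.tad) (ˈmo.mug).
Foot heads (stressed positions): 1, 3, 5, 7.
End Rule Leftmost: primary stress on the leftmost head = syllable 1.
Primary stress: syllable 1 → ˈdom.pad.bof.nab.fe.tad.mo.mug.

1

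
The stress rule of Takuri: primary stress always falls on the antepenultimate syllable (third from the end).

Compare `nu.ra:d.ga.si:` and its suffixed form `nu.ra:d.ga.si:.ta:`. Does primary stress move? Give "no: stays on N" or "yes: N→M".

yes: 2→3

Base `nu.ra:d.ga.si:` (4 syllables):
  The word has 4 syllables; the antepenultimate syllable (third from the end) is syllable 2 (ra:d).
  → primary stress on syllable 2.
Suffixed `nu.ra:d.ga.si:.ta:` (5 syllables):
  The word has 5 syllables; the antepenultimate syllable (third from the end) is syllable 3 (ga).
  → primary stress on syllable 3.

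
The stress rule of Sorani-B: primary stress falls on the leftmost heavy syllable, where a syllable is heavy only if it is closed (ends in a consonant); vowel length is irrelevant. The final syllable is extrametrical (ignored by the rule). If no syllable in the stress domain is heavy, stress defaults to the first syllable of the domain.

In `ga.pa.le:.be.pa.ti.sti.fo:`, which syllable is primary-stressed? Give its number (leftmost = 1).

1

The final syllable (8, fo:) is extrametrical; the stress domain is syllables 1–7.
Weights: 1 ga L, 2 pa L, 3 le: L, 4 be L, 5 pa L, 6 ti L, 7 sti L.
No heavy syllable in the domain; default to the first syllable of the domain = syllable 1.
Primary stress: syllable 1 → ˈga.pa.le:.be.pa.ti.sti.fo:.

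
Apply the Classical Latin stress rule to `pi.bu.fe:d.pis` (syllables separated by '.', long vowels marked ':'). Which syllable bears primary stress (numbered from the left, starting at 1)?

3

Classical Latin: stress the penult if heavy (long vowel or closed), else the antepenult.
Weights: 2 bu L, 3 fe:d H, 4 pis H.
The penult (syllable 3, fe:d) is heavy, so it takes stress.
Stress on syllable 3: pi.bu.ˈfe:d.pis.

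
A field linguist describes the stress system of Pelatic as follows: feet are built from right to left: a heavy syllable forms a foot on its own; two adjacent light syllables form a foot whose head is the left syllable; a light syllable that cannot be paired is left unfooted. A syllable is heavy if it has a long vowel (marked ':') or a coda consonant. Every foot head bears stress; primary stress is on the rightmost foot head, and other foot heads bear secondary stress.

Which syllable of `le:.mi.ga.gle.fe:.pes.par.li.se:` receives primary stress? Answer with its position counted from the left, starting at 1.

9

Weights: 1 le: H, 2 mi L, 3 ga L, 4 gle L, 5 fe: H, 6 pes H, 7 par H, 8 li L, 9 se: H.
Parse right to left (heavy = foot alone; LL = one foot; stranded L unfooted): (ˈle:) mi (ˈga.gle) (ˈfe:) (ˈpes) (ˈpar) li (ˈse:).
Foot heads: 1, 3, 5, 6, 7, 9.
Primary stress on the rightmost head = syllable 9.
Primary stress: syllable 9 → le:.mi.ga.gle.fe:.pes.par.li.ˈse:.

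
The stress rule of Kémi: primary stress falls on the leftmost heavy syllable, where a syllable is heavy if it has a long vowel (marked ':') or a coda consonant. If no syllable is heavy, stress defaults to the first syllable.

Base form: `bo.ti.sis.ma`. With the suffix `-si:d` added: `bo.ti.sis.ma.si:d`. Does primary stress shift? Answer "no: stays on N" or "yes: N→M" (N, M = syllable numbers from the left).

no: stays on 3

Base `bo.ti.sis.ma` (4 syllables):
  Weights: 1 bo L, 2 ti L, 3 sis H, 4 ma L.
  Heavy syllables in the domain: 3. The leftmost is syllable 3 (sis).
  → primary stress on syllable 3.
Suffixed `bo.ti.sis.ma.si:d` (5 syllables):
  Weights: 1 bo L, 2 ti L, 3 sis H, 4 ma L, 5 si:d H.
  Heavy syllables in the domain: 3, 5. The leftmost is syllable 3 (sis).
  → primary stress on syllable 3.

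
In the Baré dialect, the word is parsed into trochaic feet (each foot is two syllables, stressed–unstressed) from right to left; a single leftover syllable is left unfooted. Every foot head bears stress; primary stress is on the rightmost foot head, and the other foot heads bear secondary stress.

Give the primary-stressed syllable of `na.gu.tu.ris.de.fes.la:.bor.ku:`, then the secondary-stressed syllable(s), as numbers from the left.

Parse right to left into trochaic (ˈσσ) feet: na (ˈgu.tu) (ˈris.de) (ˈfes.la:) (ˈbor.ku:). Syllable 1 is left unfooted.
Foot heads (stressed positions): 2, 4, 6, 8.
End Rule Rightmost: primary stress on the rightmost head = syllable 8.
Secondary stress on 2, 4, 6: na.ˌgu.tu.ˌris.de.ˌfes.la:.ˈbor.ku:.

primary 8, secondary 2, 4, 6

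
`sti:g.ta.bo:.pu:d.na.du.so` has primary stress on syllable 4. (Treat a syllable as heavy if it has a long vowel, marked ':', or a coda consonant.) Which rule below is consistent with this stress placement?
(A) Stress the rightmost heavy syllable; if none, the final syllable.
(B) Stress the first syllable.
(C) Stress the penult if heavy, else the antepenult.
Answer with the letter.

Rule A → syllable 4 ✓.
Rule B → syllable 1 (observed: 4).
Rule C → syllable 5 (observed: 4).

A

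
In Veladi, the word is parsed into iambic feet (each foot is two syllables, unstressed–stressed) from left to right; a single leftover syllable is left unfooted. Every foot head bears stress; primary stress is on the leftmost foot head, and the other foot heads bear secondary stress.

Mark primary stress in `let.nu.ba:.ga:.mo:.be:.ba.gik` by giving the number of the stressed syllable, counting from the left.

2

Parse left to right into iambic (σˈσ) feet: (let.ˈnu) (ba:.ˈga:) (mo:.ˈbe:) (ba.ˈgik).
Foot heads (stressed positions): 2, 4, 6, 8.
End Rule Leftmost: primary stress on the leftmost head = syllable 2.
Primary stress: syllable 2 → let.ˈnu.ba:.ga:.mo:.be:.ba.gik.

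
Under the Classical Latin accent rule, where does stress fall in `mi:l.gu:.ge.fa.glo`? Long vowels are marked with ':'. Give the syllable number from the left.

3

Classical Latin: stress the penult if heavy (long vowel or closed), else the antepenult.
Weights: 3 ge L, 4 fa L, 5 glo L.
The penult (syllable 4, fa) is light, so stress falls on the antepenult (syllable 3, ge).
Stress on syllable 3: mi:l.gu:.ˈge.fa.glo.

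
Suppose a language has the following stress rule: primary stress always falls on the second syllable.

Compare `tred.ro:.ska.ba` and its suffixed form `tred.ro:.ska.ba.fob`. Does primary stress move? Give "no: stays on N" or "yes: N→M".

Base `tred.ro:.ska.ba` (4 syllables):
  The word has 4 syllables; the second syllable is syllable 2 (ro:).
  → primary stress on syllable 2.
Suffixed `tred.ro:.ska.ba.fob` (5 syllables):
  The word has 5 syllables; the second syllable is syllable 2 (ro:).
  → primary stress on syllable 2.

no: stays on 2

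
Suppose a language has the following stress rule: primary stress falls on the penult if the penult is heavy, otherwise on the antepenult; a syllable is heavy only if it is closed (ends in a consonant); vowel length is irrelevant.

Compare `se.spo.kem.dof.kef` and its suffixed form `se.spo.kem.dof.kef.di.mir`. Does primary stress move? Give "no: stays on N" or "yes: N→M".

Base `se.spo.kem.dof.kef` (5 syllables):
  Weights: 3 kem H, 4 dof H, 5 kef H.
  The penult (syllable 4, dof) is heavy, so it takes stress.
  → primary stress on syllable 4.
Suffixed `se.spo.kem.dof.kef.di.mir` (7 syllables):
  Weights: 5 kef H, 6 di L, 7 mir H.
  The penult (syllable 6, di) is light, so stress falls on the antepenult (syllable 5, kef).
  → primary stress on syllable 5.

yes: 4→5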